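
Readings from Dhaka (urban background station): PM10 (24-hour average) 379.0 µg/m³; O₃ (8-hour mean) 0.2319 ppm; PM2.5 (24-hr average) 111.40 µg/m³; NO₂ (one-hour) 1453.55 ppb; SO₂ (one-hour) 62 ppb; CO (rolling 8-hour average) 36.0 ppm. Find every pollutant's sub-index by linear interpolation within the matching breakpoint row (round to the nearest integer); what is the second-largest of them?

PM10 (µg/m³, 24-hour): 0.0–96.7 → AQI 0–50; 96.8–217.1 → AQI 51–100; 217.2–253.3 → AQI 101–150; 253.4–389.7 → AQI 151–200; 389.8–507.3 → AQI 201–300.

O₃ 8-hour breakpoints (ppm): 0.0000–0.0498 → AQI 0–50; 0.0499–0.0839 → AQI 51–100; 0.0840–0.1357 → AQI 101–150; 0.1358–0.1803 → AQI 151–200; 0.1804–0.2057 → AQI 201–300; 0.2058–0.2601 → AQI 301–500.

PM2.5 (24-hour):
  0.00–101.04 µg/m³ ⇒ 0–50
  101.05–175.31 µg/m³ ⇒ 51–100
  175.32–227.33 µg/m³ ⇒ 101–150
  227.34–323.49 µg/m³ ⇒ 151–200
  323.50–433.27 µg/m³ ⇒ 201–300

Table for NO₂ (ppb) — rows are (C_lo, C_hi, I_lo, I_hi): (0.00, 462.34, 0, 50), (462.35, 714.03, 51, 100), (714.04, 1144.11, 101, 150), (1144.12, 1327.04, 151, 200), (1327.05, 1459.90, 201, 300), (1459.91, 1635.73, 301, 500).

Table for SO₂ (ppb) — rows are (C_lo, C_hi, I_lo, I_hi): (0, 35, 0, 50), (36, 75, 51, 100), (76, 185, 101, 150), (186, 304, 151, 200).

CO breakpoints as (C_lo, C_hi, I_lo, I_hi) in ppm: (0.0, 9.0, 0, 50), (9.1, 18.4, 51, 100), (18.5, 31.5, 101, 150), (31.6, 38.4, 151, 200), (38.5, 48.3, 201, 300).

PM10 379.0: bracket 253.4–389.7 → index 151–200; slope 49/136.3, offset 125.6.
AQI = 151 + 49/136.3·125.6 ≈ 196.15 ⇒ 196.
O₃: row 0.2058–0.2601 (AQI 301–500). (500−301)·(0.2319−0.2058)/(0.2601−0.2058) + 301 = 199·0.0261/0.0543 + 301 ≈ 396.65 → 397.
PM2.5: 111.40 ∈ [101.05, 175.31] ↔ index [51, 100].
51 + (111.40−101.05)·(100−51)/(175.31−101.05) = 51 + 10.35·49/74.26 ≈ 57.83, so AQI = 58.
NO₂: 1453.55 lies in 1327.05–1459.90, so I_lo=201, I_hi=300, C_lo=1327.05, C_hi=1459.90.
(300−201)/(1459.90−1327.05) × (1453.55−1327.05) + 201 = 99/132.85 × 126.50 + 201 ≈ 295.27 → 295.
SO₂: 62 lies in 36–75, so I_lo=51, I_hi=100, C_lo=36, C_hi=75.
(100−51)/(75−36) × (62−36) + 51 = 49/39 × 26 + 51 ≈ 83.67 → 84.
CO: 36.0 lies in 31.6–38.4, so I_lo=151, I_hi=200, C_lo=31.6, C_hi=38.4.
(200−151)/(38.4−31.6) × (36.0−31.6) + 151 = 49/6.8 × 4.4 + 151 ≈ 182.71 → 183.
Sub-indices: PM10→196, O₃→397, PM2.5→58, NO₂→295, SO₂→84, CO→183. Ranked high→low: 397, 295, 196, 183, 84, 58. Second-highest sub-index = 295.

295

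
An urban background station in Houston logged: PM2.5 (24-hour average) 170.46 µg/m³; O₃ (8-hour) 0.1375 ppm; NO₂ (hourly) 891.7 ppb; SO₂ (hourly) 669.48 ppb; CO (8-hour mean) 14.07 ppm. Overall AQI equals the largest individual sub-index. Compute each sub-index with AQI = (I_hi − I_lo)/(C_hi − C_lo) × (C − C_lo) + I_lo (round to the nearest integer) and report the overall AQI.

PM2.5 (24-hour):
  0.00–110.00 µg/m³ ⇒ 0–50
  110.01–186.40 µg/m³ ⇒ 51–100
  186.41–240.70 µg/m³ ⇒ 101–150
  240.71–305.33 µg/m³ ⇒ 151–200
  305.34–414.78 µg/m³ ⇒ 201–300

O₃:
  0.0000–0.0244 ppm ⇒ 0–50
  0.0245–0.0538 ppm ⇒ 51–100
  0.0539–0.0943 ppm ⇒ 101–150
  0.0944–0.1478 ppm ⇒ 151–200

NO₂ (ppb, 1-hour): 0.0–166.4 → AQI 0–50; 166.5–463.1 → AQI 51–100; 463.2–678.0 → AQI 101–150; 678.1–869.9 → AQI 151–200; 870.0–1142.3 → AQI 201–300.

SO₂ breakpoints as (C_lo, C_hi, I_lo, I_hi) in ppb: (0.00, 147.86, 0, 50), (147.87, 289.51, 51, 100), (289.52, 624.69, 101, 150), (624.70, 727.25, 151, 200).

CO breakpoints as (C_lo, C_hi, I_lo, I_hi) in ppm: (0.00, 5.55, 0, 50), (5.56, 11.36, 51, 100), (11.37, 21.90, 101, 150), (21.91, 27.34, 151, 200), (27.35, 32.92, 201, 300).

PM2.5 170.46: bracket 110.01–186.40 → index 51–100; slope 49/76.39, offset 60.45.
AQI = 51 + 49/76.39·60.45 ≈ 89.78 ⇒ 90.
O₃: row 0.0944–0.1478 (AQI 151–200). (200−151)·(0.1375−0.0944)/(0.1478−0.0944) + 151 = 49·0.0431/0.0534 + 151 ≈ 190.55 → 191.
NO₂: row 870.0–1142.3 (AQI 201–300). (300−201)·(891.7−870.0)/(1142.3−870.0) + 201 = 99·21.7/272.3 + 201 ≈ 208.89 → 209.
SO₂: 669.48 lies in 624.70–727.25, so I_lo=151, I_hi=200, C_lo=624.70, C_hi=727.25.
(200−151)/(727.25−624.70) × (669.48−624.70) + 151 = 49/102.55 × 44.78 + 151 ≈ 172.40 → 172.
CO: 14.07 ∈ [11.37, 21.90] ↔ index [101, 150].
101 + (14.07−11.37)·(150−101)/(21.90−11.37) = 101 + 2.70·49/10.53 ≈ 113.56, so AQI = 114.
Sub-indices: PM2.5→90, O₃→191, NO₂→209, SO₂→172, CO→114. Overall AQI = max = 209; dominant pollutant is NO₂.

209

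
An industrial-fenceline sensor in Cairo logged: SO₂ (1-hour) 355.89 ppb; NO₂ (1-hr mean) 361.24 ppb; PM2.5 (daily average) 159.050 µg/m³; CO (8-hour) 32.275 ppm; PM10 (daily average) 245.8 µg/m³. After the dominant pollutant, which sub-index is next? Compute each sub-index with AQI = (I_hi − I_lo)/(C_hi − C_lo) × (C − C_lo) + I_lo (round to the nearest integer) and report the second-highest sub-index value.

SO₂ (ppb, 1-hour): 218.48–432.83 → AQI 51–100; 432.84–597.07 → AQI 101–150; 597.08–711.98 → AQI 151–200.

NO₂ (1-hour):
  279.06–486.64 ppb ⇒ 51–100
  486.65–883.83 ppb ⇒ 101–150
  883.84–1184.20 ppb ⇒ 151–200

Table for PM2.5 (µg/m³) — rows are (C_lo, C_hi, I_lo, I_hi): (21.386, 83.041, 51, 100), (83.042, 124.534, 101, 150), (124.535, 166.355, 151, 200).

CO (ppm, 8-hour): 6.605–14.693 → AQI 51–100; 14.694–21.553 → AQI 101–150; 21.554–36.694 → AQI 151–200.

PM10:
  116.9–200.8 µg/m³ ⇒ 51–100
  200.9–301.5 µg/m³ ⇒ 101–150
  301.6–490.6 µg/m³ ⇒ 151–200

SO₂: 355.89 lies in 218.48–432.83, so I_lo=51, I_hi=100, C_lo=218.48, C_hi=432.83.
(100−51)/(432.83−218.48) × (355.89−218.48) + 51 = 49/214.35 × 137.41 + 51 ≈ 82.41 → 82.
NO₂: row 279.06–486.64 (AQI 51–100). (100−51)·(361.24−279.06)/(486.64−279.06) + 51 = 49·82.18/207.58 + 51 ≈ 70.40 → 70.
PM2.5 159.050: bracket 124.535–166.355 → index 151–200; slope 49/41.820, offset 34.515.
AQI = 151 + 49/41.820·34.515 ≈ 191.44 ⇒ 191.
CO: row 21.554–36.694 (AQI 151–200). (200−151)·(32.275−21.554)/(36.694−21.554) + 151 = 49·10.721/15.140 + 151 ≈ 185.70 → 186.
PM10: 245.8 lies in 200.9–301.5, so I_lo=101, I_hi=150, C_lo=200.9, C_hi=301.5.
(150−101)/(301.5−200.9) × (245.8−200.9) + 101 = 49/100.6 × 44.9 + 101 ≈ 122.87 → 123.
Sub-indices: SO₂→82, NO₂→70, PM2.5→191, CO→186, PM10→123. Ranked high→low: 191, 186, 123, 82, 70. Second-highest sub-index = 186.

186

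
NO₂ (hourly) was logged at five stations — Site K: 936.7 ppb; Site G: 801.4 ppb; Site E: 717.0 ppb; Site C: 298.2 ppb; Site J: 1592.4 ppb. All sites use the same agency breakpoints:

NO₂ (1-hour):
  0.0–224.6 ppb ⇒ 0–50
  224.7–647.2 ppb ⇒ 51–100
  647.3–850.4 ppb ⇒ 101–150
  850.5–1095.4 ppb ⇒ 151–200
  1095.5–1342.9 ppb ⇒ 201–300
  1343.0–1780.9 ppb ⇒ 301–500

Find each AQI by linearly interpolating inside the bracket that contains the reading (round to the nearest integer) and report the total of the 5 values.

Site K: 936.7 lies in 850.5–1095.4, so I_lo=151, I_hi=200, C_lo=850.5, C_hi=1095.4.
(200−151)/(1095.4−850.5) × (936.7−850.5) + 151 = 49/244.9 × 86.2 + 151 ≈ 168.25 → 168.
Site G: row 647.3–850.4 (AQI 101–150). (150−101)·(801.4−647.3)/(850.4−647.3) + 101 = 49·154.1/203.1 + 101 ≈ 138.18 → 138.
Site E: 717.0 lies in 647.3–850.4, so I_lo=101, I_hi=150, C_lo=647.3, C_hi=850.4.
(150−101)/(850.4−647.3) × (717.0−647.3) + 101 = 49/203.1 × 69.7 + 101 ≈ 117.82 → 118.
Site C: row 224.7–647.2 (AQI 51–100). (100−51)·(298.2−224.7)/(647.2−224.7) + 51 = 49·73.5/422.5 + 51 ≈ 59.52 → 60.
Site J: row 1343.0–1780.9 (AQI 301–500). (500−301)·(1592.4−1343.0)/(1780.9−1343.0) + 301 = 199·249.4/437.9 + 301 ≈ 414.34 → 414.
AQIs: Site K=168, Site G=138, Site E=118, Site C=60, Site J=414. Sum = 168 + 138 + 118 + 60 + 414 = 898.

898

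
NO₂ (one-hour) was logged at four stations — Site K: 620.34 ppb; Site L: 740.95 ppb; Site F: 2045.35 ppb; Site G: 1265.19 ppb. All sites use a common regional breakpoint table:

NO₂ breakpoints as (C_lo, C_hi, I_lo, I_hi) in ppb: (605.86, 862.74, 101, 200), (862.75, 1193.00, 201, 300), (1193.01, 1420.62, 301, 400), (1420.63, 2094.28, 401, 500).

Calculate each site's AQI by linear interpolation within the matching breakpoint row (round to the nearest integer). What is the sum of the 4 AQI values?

1085

Site K: 620.34 ∈ [605.86, 862.74] ↔ index [101, 200].
101 + (620.34−605.86)·(200−101)/(862.74−605.86) = 101 + 14.48·99/256.88 ≈ 106.58, so AQI = 107.
Site L 740.95: bracket 605.86–862.74 → index 101–200; slope 99/256.88, offset 135.09.
AQI = 101 + 99/256.88·135.09 ≈ 153.06 ⇒ 153.
Site F 2045.35: bracket 1420.63–2094.28 → index 401–500; slope 99/673.65, offset 624.72.
AQI = 401 + 99/673.65·624.72 ≈ 492.81 ⇒ 493.
Site G: row 1193.01–1420.62 (AQI 301–400). (400−301)·(1265.19−1193.01)/(1420.62−1193.01) + 301 = 99·72.18/227.61 + 301 ≈ 332.40 → 332.
AQIs: Site K=107, Site L=153, Site F=493, Site G=332. Sum = 107 + 153 + 493 + 332 = 1085.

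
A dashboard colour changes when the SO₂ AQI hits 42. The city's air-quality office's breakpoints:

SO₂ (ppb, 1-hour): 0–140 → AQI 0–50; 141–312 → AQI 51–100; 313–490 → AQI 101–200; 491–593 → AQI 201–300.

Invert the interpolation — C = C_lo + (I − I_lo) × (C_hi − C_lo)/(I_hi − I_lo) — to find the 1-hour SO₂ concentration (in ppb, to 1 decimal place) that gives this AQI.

117.6

AQI 42 lies in the 0–50 band, which corresponds to 0–140 ppb.
C = 0 + (42−0)×(140−0)/(50−0) = 0 + 42×140/50 ≈ 117.600 ppb → 117.6 ppb to 1 dp.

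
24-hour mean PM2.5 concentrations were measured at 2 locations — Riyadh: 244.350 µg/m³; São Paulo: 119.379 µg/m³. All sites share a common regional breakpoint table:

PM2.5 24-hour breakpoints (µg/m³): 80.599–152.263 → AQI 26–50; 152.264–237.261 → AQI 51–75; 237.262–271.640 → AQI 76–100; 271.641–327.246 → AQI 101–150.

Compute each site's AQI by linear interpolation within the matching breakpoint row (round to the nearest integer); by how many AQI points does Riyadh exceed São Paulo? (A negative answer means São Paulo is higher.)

42

Riyadh: 244.350 ∈ [237.262, 271.640] ↔ index [76, 100].
76 + (244.350−237.262)·(100−76)/(271.640−237.262) = 76 + 7.088·24/34.378 ≈ 80.95, so AQI = 81.
São Paulo 119.379: bracket 80.599–152.263 → index 26–50; slope 24/71.664, offset 38.780.
AQI = 26 + 24/71.664·38.780 ≈ 38.99 ⇒ 39.
AQIs: Riyadh=81, São Paulo=39. Riyadh (81) − São Paulo (39) = 42.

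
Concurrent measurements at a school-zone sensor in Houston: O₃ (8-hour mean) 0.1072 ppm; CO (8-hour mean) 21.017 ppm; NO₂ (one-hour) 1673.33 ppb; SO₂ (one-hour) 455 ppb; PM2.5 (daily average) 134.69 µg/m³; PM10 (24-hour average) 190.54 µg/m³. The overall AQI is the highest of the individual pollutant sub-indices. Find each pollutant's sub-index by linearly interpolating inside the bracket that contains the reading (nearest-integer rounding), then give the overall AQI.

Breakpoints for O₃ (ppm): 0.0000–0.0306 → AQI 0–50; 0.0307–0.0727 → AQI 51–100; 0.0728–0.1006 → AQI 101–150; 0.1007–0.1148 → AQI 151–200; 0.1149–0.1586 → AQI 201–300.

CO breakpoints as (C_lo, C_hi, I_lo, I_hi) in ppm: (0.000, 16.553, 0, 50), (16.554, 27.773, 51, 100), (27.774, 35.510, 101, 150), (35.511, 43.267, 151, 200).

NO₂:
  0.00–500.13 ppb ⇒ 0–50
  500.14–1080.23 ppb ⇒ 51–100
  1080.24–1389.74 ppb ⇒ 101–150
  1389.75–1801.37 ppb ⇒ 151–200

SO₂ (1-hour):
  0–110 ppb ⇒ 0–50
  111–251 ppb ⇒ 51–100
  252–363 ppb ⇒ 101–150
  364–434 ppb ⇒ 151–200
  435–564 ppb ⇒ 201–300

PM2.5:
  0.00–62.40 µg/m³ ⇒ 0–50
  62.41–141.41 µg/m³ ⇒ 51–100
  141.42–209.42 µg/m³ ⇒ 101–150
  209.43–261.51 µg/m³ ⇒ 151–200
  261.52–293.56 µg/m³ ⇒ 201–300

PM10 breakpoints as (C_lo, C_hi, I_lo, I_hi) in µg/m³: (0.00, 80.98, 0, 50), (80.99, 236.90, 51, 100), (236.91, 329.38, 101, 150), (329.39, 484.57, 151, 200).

216

O₃: 0.1072 ∈ [0.1007, 0.1148] ↔ index [151, 200].
151 + (0.1072−0.1007)·(200−151)/(0.1148−0.1007) = 151 + 0.0065·49/0.0141 ≈ 173.59, so AQI = 174.
CO: 21.017 lies in 16.554–27.773, so I_lo=51, I_hi=100, C_lo=16.554, C_hi=27.773.
(100−51)/(27.773−16.554) × (21.017−16.554) + 51 = 49/11.219 × 4.463 + 51 ≈ 70.49 → 70.
NO₂: row 1389.75–1801.37 (AQI 151–200). (200−151)·(1673.33−1389.75)/(1801.37−1389.75) + 151 = 49·283.58/411.62 + 151 ≈ 184.76 → 185.
SO₂: row 435–564 (AQI 201–300). (300−201)·(455−435)/(564−435) + 201 = 99·20/129 + 201 ≈ 216.35 → 216.
PM2.5 134.69: bracket 62.41–141.41 → index 51–100; slope 49/79.00, offset 72.28.
AQI = 51 + 49/79.00·72.28 ≈ 95.83 ⇒ 96.
PM10: 190.54 lies in 80.99–236.90, so I_lo=51, I_hi=100, C_lo=80.99, C_hi=236.90.
(100−51)/(236.90−80.99) × (190.54−80.99) + 51 = 49/155.91 × 109.55 + 51 ≈ 85.43 → 85.
Sub-indices: O₃→174, CO→70, NO₂→185, SO₂→216, PM2.5→96, PM10→85. Overall AQI = max = 216; dominant pollutant is SO₂.
AQI 216: Very Unhealthy.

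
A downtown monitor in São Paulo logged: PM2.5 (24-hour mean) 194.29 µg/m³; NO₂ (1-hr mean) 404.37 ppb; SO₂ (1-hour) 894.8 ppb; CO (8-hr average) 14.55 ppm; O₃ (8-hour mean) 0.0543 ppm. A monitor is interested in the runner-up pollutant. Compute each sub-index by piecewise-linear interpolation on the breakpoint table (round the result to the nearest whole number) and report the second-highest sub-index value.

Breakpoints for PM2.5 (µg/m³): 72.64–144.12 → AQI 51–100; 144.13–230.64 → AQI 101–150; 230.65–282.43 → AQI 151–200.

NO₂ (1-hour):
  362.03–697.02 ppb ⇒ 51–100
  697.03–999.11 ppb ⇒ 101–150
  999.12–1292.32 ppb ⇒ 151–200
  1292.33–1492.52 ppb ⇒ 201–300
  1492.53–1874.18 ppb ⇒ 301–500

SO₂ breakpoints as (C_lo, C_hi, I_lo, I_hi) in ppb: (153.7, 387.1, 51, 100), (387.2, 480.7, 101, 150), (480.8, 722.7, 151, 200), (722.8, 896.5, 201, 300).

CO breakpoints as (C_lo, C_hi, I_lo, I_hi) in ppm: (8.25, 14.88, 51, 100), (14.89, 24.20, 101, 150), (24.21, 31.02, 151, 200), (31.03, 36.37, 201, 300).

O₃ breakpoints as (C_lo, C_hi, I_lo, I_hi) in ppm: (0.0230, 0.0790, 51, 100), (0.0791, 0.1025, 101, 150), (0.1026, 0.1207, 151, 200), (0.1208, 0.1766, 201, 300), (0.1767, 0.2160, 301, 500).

PM2.5: 194.29 ∈ [144.13, 230.64] ↔ index [101, 150].
101 + (194.29−144.13)·(150−101)/(230.64−144.13) = 101 + 50.16·49/86.51 ≈ 129.41, so AQI = 129.
NO₂: 404.37 ∈ [362.03, 697.02] ↔ index [51, 100].
51 + (404.37−362.03)·(100−51)/(697.02−362.03) = 51 + 42.34·49/334.99 ≈ 57.19, so AQI = 57.
SO₂: row 722.8–896.5 (AQI 201–300). (300−201)·(894.8−722.8)/(896.5−722.8) + 201 = 99·172.0/173.7 + 201 ≈ 299.03 → 299.
CO: 14.55 lies in 8.25–14.88, so I_lo=51, I_hi=100, C_lo=8.25, C_hi=14.88.
(100−51)/(14.88−8.25) × (14.55−8.25) + 51 = 49/6.63 × 6.30 + 51 ≈ 97.56 → 98.
O₃: row 0.0230–0.0790 (AQI 51–100). (100−51)·(0.0543−0.0230)/(0.0790−0.0230) + 51 = 49·0.0313/0.0560 + 51 ≈ 78.39 → 78.
Sub-indices: PM2.5→129, NO₂→57, SO₂→299, CO→98, O₃→78. Ranked high→low: 299, 129, 98, 78, 57. Second-highest sub-index = 129.

129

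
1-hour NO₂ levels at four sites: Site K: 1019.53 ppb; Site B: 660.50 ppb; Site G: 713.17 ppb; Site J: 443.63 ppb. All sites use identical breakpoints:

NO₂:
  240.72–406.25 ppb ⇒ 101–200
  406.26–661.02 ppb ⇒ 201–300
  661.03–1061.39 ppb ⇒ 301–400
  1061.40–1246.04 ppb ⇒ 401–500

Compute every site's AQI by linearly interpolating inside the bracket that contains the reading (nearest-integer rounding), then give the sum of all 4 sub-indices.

1220

Site K: 1019.53 ∈ [661.03, 1061.39] ↔ index [301, 400].
301 + (1019.53−661.03)·(400−301)/(1061.39−661.03) = 301 + 358.50·99/400.36 ≈ 389.65, so AQI = 390.
Site B: 660.50 ∈ [406.26, 661.02] ↔ index [201, 300].
201 + (660.50−406.26)·(300−201)/(661.02−406.26) = 201 + 254.24·99/254.76 ≈ 299.80, so AQI = 300.
Site G 713.17: bracket 661.03–1061.39 → index 301–400; slope 99/400.36, offset 52.14.
AQI = 301 + 99/400.36·52.14 ≈ 313.89 ⇒ 314.
Site J: row 406.26–661.02 (AQI 201–300). (300−201)·(443.63−406.26)/(661.02−406.26) + 201 = 99·37.37/254.76 + 201 ≈ 215.52 → 216.
AQIs: Site K=390, Site B=300, Site G=314, Site J=216. Sum = 390 + 300 + 314 + 216 = 1220.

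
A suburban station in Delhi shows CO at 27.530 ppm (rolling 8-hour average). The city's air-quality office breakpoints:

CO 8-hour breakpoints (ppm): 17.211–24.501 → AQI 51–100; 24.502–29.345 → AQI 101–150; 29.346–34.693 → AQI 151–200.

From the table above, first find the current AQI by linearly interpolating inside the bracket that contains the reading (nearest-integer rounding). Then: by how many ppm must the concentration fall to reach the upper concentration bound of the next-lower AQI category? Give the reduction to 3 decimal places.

CO: 27.530 lies in 24.502–29.345, so I_lo=101, I_hi=150, C_lo=24.502, C_hi=29.345.
(150−101)/(29.345−24.502) × (27.530−24.502) + 101 = 49/4.843 × 3.028 + 101 ≈ 131.64 → 132.
Current AQI 132 is in the Unhealthy for Sensitive Groups range (101–150). The next-lower category tops out at AQI 100, whose upper concentration bound is 24.501 ppm.
Reduction needed = 27.530 − 24.501 = 3.029 ppm.

3.029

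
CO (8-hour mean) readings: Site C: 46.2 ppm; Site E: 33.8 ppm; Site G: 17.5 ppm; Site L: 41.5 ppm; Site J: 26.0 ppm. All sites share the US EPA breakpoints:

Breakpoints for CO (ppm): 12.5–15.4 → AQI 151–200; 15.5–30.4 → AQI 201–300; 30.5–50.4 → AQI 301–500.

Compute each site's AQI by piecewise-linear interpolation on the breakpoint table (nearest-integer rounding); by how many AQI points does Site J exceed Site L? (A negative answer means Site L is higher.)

Site C: row 30.5–50.4 (AQI 301–500). (500−301)·(46.2−30.5)/(50.4−30.5) + 301 = 199·15.7/19.9 + 301 ≈ 458.00 → 458.
Site E: 33.8 ∈ [30.5, 50.4] ↔ index [301, 500].
301 + (33.8−30.5)·(500−301)/(50.4−30.5) = 301 + 3.3·199/19.9 ≈ 334.00, so AQI = 334.
Site G: 17.5 lies in 15.5–30.4, so I_lo=201, I_hi=300, C_lo=15.5, C_hi=30.4.
(300−201)/(30.4−15.5) × (17.5−15.5) + 201 = 99/14.9 × 2.0 + 201 ≈ 214.29 → 214.
Site L 41.5: bracket 30.5–50.4 → index 301–500; slope 199/19.9, offset 11.0.
AQI = 301 + 199/19.9·11.0 ≈ 411.00 ⇒ 411.
Site J 26.0: bracket 15.5–30.4 → index 201–300; slope 99/14.9, offset 10.5.
AQI = 201 + 99/14.9·10.5 ≈ 270.77 ⇒ 271.
AQIs: Site C=458, Site E=334, Site G=214, Site L=411, Site J=271. Site J (271) − Site L (411) = -140.

-140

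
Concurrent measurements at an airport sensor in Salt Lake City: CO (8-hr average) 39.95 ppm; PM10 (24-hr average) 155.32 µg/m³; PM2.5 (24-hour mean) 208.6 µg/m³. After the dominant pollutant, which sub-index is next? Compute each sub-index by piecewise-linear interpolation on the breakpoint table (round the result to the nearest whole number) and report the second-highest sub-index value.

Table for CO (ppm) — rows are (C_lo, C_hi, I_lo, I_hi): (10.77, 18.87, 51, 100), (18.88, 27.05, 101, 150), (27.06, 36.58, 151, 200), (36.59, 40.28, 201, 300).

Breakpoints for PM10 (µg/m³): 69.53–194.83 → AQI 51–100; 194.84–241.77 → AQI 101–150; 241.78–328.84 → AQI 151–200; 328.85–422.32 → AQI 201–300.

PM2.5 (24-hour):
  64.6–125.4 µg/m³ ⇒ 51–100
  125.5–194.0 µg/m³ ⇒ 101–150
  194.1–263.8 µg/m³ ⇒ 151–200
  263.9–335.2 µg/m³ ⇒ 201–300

CO: 39.95 lies in 36.59–40.28, so I_lo=201, I_hi=300, C_lo=36.59, C_hi=40.28.
(300−201)/(40.28−36.59) × (39.95−36.59) + 201 = 99/3.69 × 3.36 + 201 ≈ 291.15 → 291.
PM10: row 69.53–194.83 (AQI 51–100). (100−51)·(155.32−69.53)/(194.83−69.53) + 51 = 49·85.79/125.30 + 51 ≈ 84.55 → 85.
PM2.5: 208.6 lies in 194.1–263.8, so I_lo=151, I_hi=200, C_lo=194.1, C_hi=263.8.
(200−151)/(263.8−194.1) × (208.6−194.1) + 151 = 49/69.7 × 14.5 + 151 ≈ 161.19 → 161.
Sub-indices: CO→291, PM10→85, PM2.5→161. Ranked high→low: 291, 161, 85. Second-highest sub-index = 161.

161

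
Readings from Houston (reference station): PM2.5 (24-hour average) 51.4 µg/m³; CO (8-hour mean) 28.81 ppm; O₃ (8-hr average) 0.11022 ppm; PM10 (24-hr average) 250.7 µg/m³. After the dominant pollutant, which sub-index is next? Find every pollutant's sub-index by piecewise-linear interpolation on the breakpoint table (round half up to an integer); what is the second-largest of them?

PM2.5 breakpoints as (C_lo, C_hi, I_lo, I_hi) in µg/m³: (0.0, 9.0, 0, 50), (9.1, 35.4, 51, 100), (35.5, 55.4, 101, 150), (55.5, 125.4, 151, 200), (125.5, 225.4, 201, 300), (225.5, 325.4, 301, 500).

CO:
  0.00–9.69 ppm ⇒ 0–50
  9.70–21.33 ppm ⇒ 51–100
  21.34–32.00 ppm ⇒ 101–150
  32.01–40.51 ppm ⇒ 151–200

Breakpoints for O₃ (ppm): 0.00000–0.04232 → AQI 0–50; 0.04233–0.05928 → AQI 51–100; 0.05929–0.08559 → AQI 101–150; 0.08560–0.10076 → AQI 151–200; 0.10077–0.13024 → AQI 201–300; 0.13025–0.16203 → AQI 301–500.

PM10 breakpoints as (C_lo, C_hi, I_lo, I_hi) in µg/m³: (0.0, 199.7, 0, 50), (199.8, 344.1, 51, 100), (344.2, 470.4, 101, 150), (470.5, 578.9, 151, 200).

140

PM2.5 51.4: bracket 35.5–55.4 → index 101–150; slope 49/19.9, offset 15.9.
AQI = 101 + 49/19.9·15.9 ≈ 140.15 ⇒ 140.
CO: 28.81 lies in 21.34–32.00, so I_lo=101, I_hi=150, C_lo=21.34, C_hi=32.00.
(150−101)/(32.00−21.34) × (28.81−21.34) + 101 = 49/10.66 × 7.47 + 101 ≈ 135.34 → 135.
O₃: 0.11022 ∈ [0.10077, 0.13024] ↔ index [201, 300].
201 + (0.11022−0.10077)·(300−201)/(0.13024−0.10077) = 201 + 0.00945·99/0.02947 ≈ 232.75, so AQI = 233.
PM10: 250.7 ∈ [199.8, 344.1] ↔ index [51, 100].
51 + (250.7−199.8)·(100−51)/(344.1−199.8) = 51 + 50.9·49/144.3 ≈ 68.28, so AQI = 68.
Sub-indices: PM2.5→140, CO→135, O₃→233, PM10→68. Ranked high→low: 233, 140, 135, 68. Second-highest sub-index = 140.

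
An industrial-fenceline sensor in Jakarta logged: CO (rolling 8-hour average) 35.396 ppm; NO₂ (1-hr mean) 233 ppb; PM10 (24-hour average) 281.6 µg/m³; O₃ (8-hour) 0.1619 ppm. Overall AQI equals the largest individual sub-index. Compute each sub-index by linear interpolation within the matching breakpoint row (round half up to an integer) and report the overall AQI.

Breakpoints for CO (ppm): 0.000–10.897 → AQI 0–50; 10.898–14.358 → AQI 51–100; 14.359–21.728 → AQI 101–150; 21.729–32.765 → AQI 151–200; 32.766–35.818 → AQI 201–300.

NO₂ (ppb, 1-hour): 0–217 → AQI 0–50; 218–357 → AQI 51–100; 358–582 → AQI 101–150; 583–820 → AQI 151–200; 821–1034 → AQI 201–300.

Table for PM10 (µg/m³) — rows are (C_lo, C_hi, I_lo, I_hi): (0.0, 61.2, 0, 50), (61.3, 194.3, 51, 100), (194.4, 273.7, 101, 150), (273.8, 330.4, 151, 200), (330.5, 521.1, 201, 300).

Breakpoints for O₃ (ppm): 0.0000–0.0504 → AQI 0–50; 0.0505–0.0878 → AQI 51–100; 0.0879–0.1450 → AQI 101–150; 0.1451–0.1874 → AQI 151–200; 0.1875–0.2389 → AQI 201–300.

286

CO: 35.396 lies in 32.766–35.818, so I_lo=201, I_hi=300, C_lo=32.766, C_hi=35.818.
(300−201)/(35.818−32.766) × (35.396−32.766) + 201 = 99/3.052 × 2.630 + 201 ≈ 286.31 → 286.
NO₂: 233 ∈ [218, 357] ↔ index [51, 100].
51 + (233−218)·(100−51)/(357−218) = 51 + 15·49/139 ≈ 56.29, so AQI = 56.
PM10: row 273.8–330.4 (AQI 151–200). (200−151)·(281.6−273.8)/(330.4−273.8) + 151 = 49·7.8/56.6 + 151 ≈ 157.75 → 158.
O₃: row 0.1451–0.1874 (AQI 151–200). (200−151)·(0.1619−0.1451)/(0.1874−0.1451) + 151 = 49·0.0168/0.0423 + 151 ≈ 170.46 → 170.
Sub-indices: CO→286, NO₂→56, PM10→158, O₃→170. Overall AQI = max = 286; dominant pollutant is CO.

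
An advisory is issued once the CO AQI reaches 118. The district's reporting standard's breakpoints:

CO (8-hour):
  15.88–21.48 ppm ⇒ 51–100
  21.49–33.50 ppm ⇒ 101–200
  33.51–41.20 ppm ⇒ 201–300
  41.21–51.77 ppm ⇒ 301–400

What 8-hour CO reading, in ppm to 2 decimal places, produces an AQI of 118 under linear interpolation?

23.55

AQI 118 lies in the 101–200 band, which corresponds to 21.49–33.50 ppm.
C = 21.49 + (118−101)×(33.50−21.49)/(200−101) = 21.49 + 17×12.01/99 ≈ 23.5523 ppm → 23.55 ppm to 2 dp.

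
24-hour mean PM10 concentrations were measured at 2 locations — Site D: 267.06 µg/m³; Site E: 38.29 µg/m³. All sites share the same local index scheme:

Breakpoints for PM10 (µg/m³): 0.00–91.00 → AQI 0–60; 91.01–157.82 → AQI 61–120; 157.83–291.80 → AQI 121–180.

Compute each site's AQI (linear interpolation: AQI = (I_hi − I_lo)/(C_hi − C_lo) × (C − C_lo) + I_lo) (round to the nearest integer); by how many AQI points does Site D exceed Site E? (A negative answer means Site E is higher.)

144

Site D: 267.06 ∈ [157.83, 291.80] ↔ index [121, 180].
121 + (267.06−157.83)·(180−121)/(291.80−157.83) = 121 + 109.23·59/133.97 ≈ 169.10, so AQI = 169.
Site E 38.29: bracket 0.00–91.00 → index 0–60; slope 60/91.00, offset 38.29.
AQI = 0 + 60/91.00·38.29 ≈ 25.25 ⇒ 25.
AQIs: Site D=169, Site E=25. Site D (169) − Site E (25) = 144.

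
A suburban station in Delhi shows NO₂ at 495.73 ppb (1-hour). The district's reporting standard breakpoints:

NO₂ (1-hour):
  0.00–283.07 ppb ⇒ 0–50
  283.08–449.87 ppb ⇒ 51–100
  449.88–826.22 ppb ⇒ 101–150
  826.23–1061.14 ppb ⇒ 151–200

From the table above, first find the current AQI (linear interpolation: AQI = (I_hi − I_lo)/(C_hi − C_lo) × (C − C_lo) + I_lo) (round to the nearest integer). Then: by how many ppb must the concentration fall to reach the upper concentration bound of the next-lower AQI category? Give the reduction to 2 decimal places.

45.86

NO₂: 495.73 ∈ [449.88, 826.22] ↔ index [101, 150].
101 + (495.73−449.88)·(150−101)/(826.22−449.88) = 101 + 45.85·49/376.34 ≈ 106.97, so AQI = 107.
Current AQI 107 is in the Unhealthy for Sensitive Groups range (101–150). The next-lower category tops out at AQI 100, whose upper concentration bound is 449.87 ppb.
Reduction needed = 495.73 − 449.87 = 45.86 ppb.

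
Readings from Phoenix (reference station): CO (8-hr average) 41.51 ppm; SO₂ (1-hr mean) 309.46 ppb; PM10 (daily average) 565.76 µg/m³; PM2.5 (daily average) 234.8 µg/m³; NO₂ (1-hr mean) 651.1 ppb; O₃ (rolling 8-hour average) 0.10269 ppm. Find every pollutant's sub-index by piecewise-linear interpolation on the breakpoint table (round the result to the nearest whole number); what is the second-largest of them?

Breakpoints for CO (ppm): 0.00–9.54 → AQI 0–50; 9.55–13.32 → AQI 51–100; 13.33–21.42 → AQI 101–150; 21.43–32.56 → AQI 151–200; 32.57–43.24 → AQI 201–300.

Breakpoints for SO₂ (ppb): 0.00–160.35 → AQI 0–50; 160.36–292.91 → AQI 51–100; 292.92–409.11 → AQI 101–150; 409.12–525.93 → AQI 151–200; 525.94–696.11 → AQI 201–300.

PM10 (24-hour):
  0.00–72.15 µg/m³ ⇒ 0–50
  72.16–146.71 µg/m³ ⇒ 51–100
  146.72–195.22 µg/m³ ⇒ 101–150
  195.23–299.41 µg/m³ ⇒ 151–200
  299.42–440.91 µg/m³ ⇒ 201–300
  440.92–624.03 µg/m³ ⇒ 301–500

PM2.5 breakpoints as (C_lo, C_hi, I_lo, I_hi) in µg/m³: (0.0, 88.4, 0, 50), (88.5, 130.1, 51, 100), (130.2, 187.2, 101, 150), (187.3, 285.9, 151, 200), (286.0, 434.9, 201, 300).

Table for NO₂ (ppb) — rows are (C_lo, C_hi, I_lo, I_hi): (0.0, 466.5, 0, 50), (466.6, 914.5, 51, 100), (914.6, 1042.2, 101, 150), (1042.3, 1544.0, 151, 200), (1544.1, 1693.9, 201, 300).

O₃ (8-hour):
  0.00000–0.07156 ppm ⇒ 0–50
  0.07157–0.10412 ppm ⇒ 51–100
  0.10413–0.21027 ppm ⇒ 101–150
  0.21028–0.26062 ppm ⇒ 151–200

284

CO 41.51: bracket 32.57–43.24 → index 201–300; slope 99/10.67, offset 8.94.
AQI = 201 + 99/10.67·8.94 ≈ 283.95 ⇒ 284.
SO₂: row 292.92–409.11 (AQI 101–150). (150−101)·(309.46−292.92)/(409.11−292.92) + 101 = 49·16.54/116.19 + 101 ≈ 107.98 → 108.
PM10 565.76: bracket 440.92–624.03 → index 301–500; slope 199/183.11, offset 124.84.
AQI = 301 + 199/183.11·124.84 ≈ 436.67 ⇒ 437.
PM2.5: 234.8 ∈ [187.3, 285.9] ↔ index [151, 200].
151 + (234.8−187.3)·(200−151)/(285.9−187.3) = 151 + 47.5·49/98.6 ≈ 174.61, so AQI = 175.
NO₂: 651.1 ∈ [466.6, 914.5] ↔ index [51, 100].
51 + (651.1−466.6)·(100−51)/(914.5−466.6) = 51 + 184.5·49/447.9 ≈ 71.18, so AQI = 71.
O₃ 0.10269: bracket 0.07157–0.10412 → index 51–100; slope 49/0.03255, offset 0.03112.
AQI = 51 + 49/0.03255·0.03112 ≈ 97.85 ⇒ 98.
Sub-indices: CO→284, SO₂→108, PM10→437, PM2.5→175, NO₂→71, O₃→98. Ranked high→low: 437, 284, 175, 108, 98, 71. Second-highest sub-index = 284.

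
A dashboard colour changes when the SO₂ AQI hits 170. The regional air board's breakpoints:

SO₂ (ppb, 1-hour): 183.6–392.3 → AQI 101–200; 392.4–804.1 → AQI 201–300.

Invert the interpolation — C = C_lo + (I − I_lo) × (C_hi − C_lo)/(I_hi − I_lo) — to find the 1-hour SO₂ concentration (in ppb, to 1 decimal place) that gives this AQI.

329.1

AQI 170 lies in the 101–200 band, which corresponds to 183.6–392.3 ppb.
C = 183.6 + (170−101)×(392.3−183.6)/(200−101) = 183.6 + 69×208.7/99 ≈ 329.058 ppb → 329.1 ppb to 1 dp.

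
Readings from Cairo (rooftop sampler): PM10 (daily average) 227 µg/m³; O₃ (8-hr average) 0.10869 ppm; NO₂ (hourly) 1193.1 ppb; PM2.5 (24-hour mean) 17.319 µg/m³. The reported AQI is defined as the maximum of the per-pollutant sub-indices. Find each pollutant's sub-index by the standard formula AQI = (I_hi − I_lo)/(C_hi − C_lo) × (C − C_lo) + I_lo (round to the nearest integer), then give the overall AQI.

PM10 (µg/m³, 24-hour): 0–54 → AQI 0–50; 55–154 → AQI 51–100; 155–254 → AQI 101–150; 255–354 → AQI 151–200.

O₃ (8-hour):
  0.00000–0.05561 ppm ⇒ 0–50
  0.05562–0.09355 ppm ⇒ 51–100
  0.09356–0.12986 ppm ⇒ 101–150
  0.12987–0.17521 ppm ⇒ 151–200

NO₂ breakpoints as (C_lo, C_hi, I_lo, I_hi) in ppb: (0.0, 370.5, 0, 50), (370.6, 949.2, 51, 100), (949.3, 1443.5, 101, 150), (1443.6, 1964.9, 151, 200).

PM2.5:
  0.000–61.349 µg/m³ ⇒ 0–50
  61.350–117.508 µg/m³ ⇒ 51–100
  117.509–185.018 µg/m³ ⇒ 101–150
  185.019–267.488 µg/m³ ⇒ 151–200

137

PM10 227: bracket 155–254 → index 101–150; slope 49/99, offset 72.
AQI = 101 + 49/99·72 ≈ 136.64 ⇒ 137.
O₃: row 0.09356–0.12986 (AQI 101–150). (150−101)·(0.10869−0.09356)/(0.12986−0.09356) + 101 = 49·0.01513/0.03630 + 101 ≈ 121.42 → 121.
NO₂: 1193.1 ∈ [949.3, 1443.5] ↔ index [101, 150].
101 + (1193.1−949.3)·(150−101)/(1443.5−949.3) = 101 + 243.8·49/494.2 ≈ 125.17, so AQI = 125.
PM2.5: 17.319 lies in 0.000–61.349, so I_lo=0, I_hi=50, C_lo=0.000, C_hi=61.349.
(50−0)/(61.349−0.000) × (17.319−0.000) + 0 = 50/61.349 × 17.319 + 0 ≈ 14.12 → 14.
Sub-indices: PM10→137, O₃→121, NO₂→125, PM2.5→14. Overall AQI = max = 137; dominant pollutant is PM10.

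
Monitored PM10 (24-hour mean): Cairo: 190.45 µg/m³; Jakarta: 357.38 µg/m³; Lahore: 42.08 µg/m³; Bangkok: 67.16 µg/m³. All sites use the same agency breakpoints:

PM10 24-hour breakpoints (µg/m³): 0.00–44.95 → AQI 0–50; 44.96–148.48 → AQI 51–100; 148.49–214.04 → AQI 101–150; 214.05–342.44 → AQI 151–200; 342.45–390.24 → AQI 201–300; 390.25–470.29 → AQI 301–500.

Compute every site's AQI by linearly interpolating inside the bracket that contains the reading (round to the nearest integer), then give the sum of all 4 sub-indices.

473

Cairo: row 148.49–214.04 (AQI 101–150). (150−101)·(190.45−148.49)/(214.04−148.49) + 101 = 49·41.96/65.55 + 101 ≈ 132.37 → 132.
Jakarta 357.38: bracket 342.45–390.24 → index 201–300; slope 99/47.79, offset 14.93.
AQI = 201 + 99/47.79·14.93 ≈ 231.93 ⇒ 232.
Lahore: row 0.00–44.95 (AQI 0–50). (50−0)·(42.08−0.00)/(44.95−0.00) + 0 = 50·42.08/44.95 + 0 ≈ 46.81 → 47.
Bangkok: 67.16 ∈ [44.96, 148.48] ↔ index [51, 100].
51 + (67.16−44.96)·(100−51)/(148.48−44.96) = 51 + 22.20·49/103.52 ≈ 61.51, so AQI = 62.
AQIs: Cairo=132, Jakarta=232, Lahore=47, Bangkok=62. Sum = 132 + 232 + 47 + 62 = 473.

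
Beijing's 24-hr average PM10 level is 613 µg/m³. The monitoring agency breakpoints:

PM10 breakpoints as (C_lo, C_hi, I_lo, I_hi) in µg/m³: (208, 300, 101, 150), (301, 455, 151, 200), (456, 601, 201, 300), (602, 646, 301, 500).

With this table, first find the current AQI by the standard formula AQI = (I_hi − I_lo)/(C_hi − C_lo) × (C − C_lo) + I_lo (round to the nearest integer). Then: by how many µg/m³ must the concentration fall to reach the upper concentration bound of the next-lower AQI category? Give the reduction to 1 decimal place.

12.0

PM10: row 602–646 (AQI 301–500). (500−301)·(613−602)/(646−602) + 301 = 199·11/44 + 301 ≈ 350.75 → 351.
Current AQI 351 is in the Hazardous range (301–500). The next-lower category tops out at AQI 300, whose upper concentration bound is 601 µg/m³.
Reduction needed = 613 − 601 = 12.0 µg/m³.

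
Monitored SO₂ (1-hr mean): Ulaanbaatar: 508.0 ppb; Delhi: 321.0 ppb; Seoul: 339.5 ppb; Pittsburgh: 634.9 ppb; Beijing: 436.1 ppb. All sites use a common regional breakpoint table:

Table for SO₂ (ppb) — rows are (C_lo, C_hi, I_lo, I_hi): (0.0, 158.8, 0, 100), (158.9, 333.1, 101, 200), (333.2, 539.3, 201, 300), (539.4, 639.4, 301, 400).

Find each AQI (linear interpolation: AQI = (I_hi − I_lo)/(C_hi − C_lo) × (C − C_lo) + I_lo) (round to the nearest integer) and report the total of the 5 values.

Ulaanbaatar 508.0: bracket 333.2–539.3 → index 201–300; slope 99/206.1, offset 174.8.
AQI = 201 + 99/206.1·174.8 ≈ 284.97 ⇒ 285.
Delhi: row 158.9–333.1 (AQI 101–200). (200−101)·(321.0−158.9)/(333.1−158.9) + 101 = 99·162.1/174.2 + 101 ≈ 193.12 → 193.
Seoul 339.5: bracket 333.2–539.3 → index 201–300; slope 99/206.1, offset 6.3.
AQI = 201 + 99/206.1·6.3 ≈ 204.03 ⇒ 204.
Pittsburgh: row 539.4–639.4 (AQI 301–400). (400−301)·(634.9−539.4)/(639.4−539.4) + 301 = 99·95.5/100.0 + 301 ≈ 395.55 → 396.
Beijing: row 333.2–539.3 (AQI 201–300). (300−201)·(436.1−333.2)/(539.3−333.2) + 201 = 99·102.9/206.1 + 201 ≈ 250.43 → 250.
AQIs: Ulaanbaatar=285, Delhi=193, Seoul=204, Pittsburgh=396, Beijing=250. Sum = 285 + 193 + 204 + 396 + 250 = 1328.

1328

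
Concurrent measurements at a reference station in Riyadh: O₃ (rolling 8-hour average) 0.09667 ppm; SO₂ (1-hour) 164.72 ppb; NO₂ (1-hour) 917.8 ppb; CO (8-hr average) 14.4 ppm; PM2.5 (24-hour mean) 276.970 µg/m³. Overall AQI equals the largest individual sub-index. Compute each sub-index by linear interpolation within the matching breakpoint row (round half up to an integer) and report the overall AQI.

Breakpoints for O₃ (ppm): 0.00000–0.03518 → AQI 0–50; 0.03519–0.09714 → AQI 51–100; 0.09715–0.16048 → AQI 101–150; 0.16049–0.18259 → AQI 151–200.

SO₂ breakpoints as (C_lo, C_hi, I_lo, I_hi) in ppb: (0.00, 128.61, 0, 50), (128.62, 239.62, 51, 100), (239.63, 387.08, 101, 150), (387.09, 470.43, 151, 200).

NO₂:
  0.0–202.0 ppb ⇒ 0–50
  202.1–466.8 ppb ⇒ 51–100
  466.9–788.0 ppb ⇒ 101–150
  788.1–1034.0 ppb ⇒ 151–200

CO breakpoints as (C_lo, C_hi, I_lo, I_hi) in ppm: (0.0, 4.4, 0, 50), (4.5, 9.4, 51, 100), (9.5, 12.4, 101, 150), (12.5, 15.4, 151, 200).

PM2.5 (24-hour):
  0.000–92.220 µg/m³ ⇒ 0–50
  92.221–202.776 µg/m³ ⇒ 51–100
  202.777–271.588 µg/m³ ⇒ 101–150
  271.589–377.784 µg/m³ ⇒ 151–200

183

O₃: row 0.03519–0.09714 (AQI 51–100). (100−51)·(0.09667−0.03519)/(0.09714−0.03519) + 51 = 49·0.06148/0.06195 + 51 ≈ 99.63 → 100.
SO₂: 164.72 ∈ [128.62, 239.62] ↔ index [51, 100].
51 + (164.72−128.62)·(100−51)/(239.62−128.62) = 51 + 36.10·49/111.00 ≈ 66.94, so AQI = 67.
NO₂: 917.8 ∈ [788.1, 1034.0] ↔ index [151, 200].
151 + (917.8−788.1)·(200−151)/(1034.0−788.1) = 151 + 129.7·49/245.9 ≈ 176.85, so AQI = 177.
CO: 14.4 lies in 12.5–15.4, so I_lo=151, I_hi=200, C_lo=12.5, C_hi=15.4.
(200−151)/(15.4−12.5) × (14.4−12.5) + 151 = 49/2.9 × 1.9 + 151 ≈ 183.10 → 183.
PM2.5: 276.970 ∈ [271.589, 377.784] ↔ index [151, 200].
151 + (276.970−271.589)·(200−151)/(377.784−271.589) = 151 + 5.381·49/106.195 ≈ 153.48, so AQI = 153.
Sub-indices: O₃→100, SO₂→67, NO₂→177, CO→183, PM2.5→153. Overall AQI = max = 183; dominant pollutant is CO.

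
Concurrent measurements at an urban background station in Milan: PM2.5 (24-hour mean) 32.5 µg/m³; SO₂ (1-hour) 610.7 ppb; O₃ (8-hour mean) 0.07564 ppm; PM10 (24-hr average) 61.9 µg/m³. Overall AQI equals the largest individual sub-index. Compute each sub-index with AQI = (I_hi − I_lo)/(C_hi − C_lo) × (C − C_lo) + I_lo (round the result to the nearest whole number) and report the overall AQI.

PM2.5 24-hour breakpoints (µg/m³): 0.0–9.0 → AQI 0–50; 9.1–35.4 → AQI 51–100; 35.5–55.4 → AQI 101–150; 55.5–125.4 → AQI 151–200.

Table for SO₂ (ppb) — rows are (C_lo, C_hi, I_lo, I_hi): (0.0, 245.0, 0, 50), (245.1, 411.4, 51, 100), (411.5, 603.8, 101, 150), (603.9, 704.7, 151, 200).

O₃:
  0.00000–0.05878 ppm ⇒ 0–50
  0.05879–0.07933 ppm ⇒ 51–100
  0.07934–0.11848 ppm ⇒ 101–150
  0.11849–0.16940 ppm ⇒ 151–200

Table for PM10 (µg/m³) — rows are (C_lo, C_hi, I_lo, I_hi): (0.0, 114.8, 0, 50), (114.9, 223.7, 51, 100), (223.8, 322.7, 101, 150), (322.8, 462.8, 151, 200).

PM2.5: row 9.1–35.4 (AQI 51–100). (100−51)·(32.5−9.1)/(35.4−9.1) + 51 = 49·23.4/26.3 + 51 ≈ 94.60 → 95.
SO₂: 610.7 lies in 603.9–704.7, so I_lo=151, I_hi=200, C_lo=603.9, C_hi=704.7.
(200−151)/(704.7−603.9) × (610.7−603.9) + 151 = 49/100.8 × 6.8 + 151 ≈ 154.31 → 154.
O₃: 0.07564 ∈ [0.05879, 0.07933] ↔ index [51, 100].
51 + (0.07564−0.05879)·(100−51)/(0.07933−0.05879) = 51 + 0.01685·49/0.02054 ≈ 91.20, so AQI = 91.
PM10: 61.9 lies in 0.0–114.8, so I_lo=0, I_hi=50, C_lo=0.0, C_hi=114.8.
(50−0)/(114.8−0.0) × (61.9−0.0) + 0 = 50/114.8 × 61.9 + 0 ≈ 26.96 → 27.
Sub-indices: PM2.5→95, SO₂→154, O₃→91, PM10→27. Overall AQI = max = 154; dominant pollutant is SO₂.
AQI 154: Unhealthy.

154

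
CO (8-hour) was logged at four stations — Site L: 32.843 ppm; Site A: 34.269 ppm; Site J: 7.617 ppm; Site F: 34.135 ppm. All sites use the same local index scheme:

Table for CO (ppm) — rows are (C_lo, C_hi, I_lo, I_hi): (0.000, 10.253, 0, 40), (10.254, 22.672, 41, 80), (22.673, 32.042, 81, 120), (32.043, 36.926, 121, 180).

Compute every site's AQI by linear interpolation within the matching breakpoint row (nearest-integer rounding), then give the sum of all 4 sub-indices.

455

Site L 32.843: bracket 32.043–36.926 → index 121–180; slope 59/4.883, offset 0.800.
AQI = 121 + 59/4.883·0.800 ≈ 130.67 ⇒ 131.
Site A: 34.269 ∈ [32.043, 36.926] ↔ index [121, 180].
121 + (34.269−32.043)·(180−121)/(36.926−32.043) = 121 + 2.226·59/4.883 ≈ 147.90, so AQI = 148.
Site J: row 0.000–10.253 (AQI 0–40). (40−0)·(7.617−0.000)/(10.253−0.000) + 0 = 40·7.617/10.253 + 0 ≈ 29.72 → 30.
Site F: 34.135 lies in 32.043–36.926, so I_lo=121, I_hi=180, C_lo=32.043, C_hi=36.926.
(180−121)/(36.926−32.043) × (34.135−32.043) + 121 = 59/4.883 × 2.092 + 121 ≈ 146.28 → 146.
AQIs: Site L=131, Site A=148, Site J=30, Site F=146. Sum = 131 + 148 + 30 + 146 = 455.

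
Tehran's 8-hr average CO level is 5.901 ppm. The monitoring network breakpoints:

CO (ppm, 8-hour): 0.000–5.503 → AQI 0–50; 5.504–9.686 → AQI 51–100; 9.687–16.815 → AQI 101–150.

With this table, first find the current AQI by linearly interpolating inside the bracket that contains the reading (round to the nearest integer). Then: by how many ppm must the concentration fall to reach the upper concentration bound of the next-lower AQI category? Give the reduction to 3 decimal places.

0.398

CO: 5.901 lies in 5.504–9.686, so I_lo=51, I_hi=100, C_lo=5.504, C_hi=9.686.
(100−51)/(9.686−5.504) × (5.901−5.504) + 51 = 49/4.182 × 0.397 + 51 ≈ 55.65 → 56.
Current AQI 56 is in the Moderate range (51–100). The next-lower category tops out at AQI 50, whose upper concentration bound is 5.503 ppm.
Reduction needed = 5.901 − 5.503 = 0.398 ppm.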